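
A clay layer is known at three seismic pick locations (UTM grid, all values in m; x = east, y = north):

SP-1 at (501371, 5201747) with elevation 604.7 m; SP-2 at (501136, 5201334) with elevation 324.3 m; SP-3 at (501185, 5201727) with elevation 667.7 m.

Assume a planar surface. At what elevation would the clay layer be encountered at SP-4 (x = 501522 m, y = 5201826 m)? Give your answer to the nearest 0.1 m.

Two edge vectors: SP-1→SP-2 = (-235, -413, -280.4), SP-1→SP-3 = (-186, -20, 63).
Normal n = (SP-1→SP-2) × (SP-1→SP-3) = (-31627, 66959.4, -72118).
So ∂z/∂x = −n_x/n_z = −0.438545162 and ∂z/∂y = −n_y/n_z = 0.928470007.
Intercept c from SP-1: 604.7 + 219873.83 − 4829666.08 = −4609187.55.
At (501522, 5201826): z = −219940.0 + 4829739.4 − 4609187.55 = 611.8 m.

611.8 m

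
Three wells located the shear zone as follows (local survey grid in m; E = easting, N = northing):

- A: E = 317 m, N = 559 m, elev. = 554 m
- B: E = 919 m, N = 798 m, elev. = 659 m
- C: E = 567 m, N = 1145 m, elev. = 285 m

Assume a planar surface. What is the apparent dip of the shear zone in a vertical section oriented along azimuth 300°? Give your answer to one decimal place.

Two edge vectors: A→B = (602, 239, 105), A→C = (250, 586, -269).
Normal n = (A→B) × (A→C) = (-125821, 188188, 293022).
So ∂z/∂E = −n_x/n_z = 0.42939 and ∂z/∂N = −n_y/n_z = −0.64223.
Unit vector along 300° is (sin 300°, cos 300°) = (-0.8660, 0.5000).
Slope in that direction = a·(-0.8660) + b·(0.5000) = −0.69298.
Apparent dip = arctan|0.69298| = 34.7° (true dip is 37.7°, so apparent ≤ true as expected).

34.7°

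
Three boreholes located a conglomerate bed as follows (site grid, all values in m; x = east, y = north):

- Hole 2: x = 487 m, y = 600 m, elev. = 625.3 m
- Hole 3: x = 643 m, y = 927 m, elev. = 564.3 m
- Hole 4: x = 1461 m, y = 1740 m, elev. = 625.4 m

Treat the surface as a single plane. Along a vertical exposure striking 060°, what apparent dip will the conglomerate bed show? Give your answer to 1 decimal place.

Let the plane be z = a·x + b·y + c.
Hole 3−Hole 2: 156a + 327b = −61;  Hole 4−Hole 2: 974a + 1140b = 0.1.
Solving gives a = 0.49462, b = −0.42251.
Unit vector along 060° is (sin 60°, cos 60°) = (0.8660, 0.5000).
Slope in that direction = a·(0.8660) + b·(0.5000) = 0.21710.
Apparent dip = arctan|0.21710| = 12.2° (true dip is 33.0°, so apparent ≤ true as expected).

12.2°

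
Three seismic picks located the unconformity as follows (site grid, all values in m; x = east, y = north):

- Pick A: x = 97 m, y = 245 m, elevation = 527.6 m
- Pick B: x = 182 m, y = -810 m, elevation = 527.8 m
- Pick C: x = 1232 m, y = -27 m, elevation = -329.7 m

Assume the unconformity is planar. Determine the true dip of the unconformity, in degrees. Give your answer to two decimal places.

37.70°

Let the plane be z = a·x + b·y + c.
Pick B−Pick A: 85a − 1055b = 0.2;  Pick C−Pick A: 1135a − 272b = −857.3.
Solving gives a = −0.77025, b = −0.06225.
Gradient magnitude |∇z| = √(a² + b²) = √(0.59328 + 0.00387) = 0.77276.
True dip = arctan(0.77276) = 37.70°, dipping toward E (azimuth ≈ 085°).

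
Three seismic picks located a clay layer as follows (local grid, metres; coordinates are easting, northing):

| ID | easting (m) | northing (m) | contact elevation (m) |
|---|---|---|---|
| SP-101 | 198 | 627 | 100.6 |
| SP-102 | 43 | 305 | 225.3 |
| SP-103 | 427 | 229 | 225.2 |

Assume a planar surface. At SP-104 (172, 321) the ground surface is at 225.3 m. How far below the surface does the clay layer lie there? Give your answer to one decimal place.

Two edge vectors: SP-101→SP-102 = (-155, -322, 124.7), SP-101→SP-103 = (229, -398, 124.6).
Normal n = (SP-101→SP-102) × (SP-101→SP-103) = (9509.4, 47869.3, 135428).
So ∂z/∂easting = −n_x/n_z = −0.07022 and ∂z/∂northing = −n_y/n_z = −0.35347.
Intercept c from SP-101: 100.6 + 13.90 + 221.62 = 336.13.
At (172, 321): z_contact = −12.08 − 113.46 + 336.13 = 210.59 m.
Depth below ground = 225.3 − 210.59 = 14.7 m.

14.7 m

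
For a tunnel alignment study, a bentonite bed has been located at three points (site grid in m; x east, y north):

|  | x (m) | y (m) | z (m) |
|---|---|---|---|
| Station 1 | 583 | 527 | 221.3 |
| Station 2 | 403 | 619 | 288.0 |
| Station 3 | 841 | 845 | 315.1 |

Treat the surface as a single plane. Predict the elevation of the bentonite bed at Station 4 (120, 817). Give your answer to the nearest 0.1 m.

Two edge vectors: Station 1→Station 2 = (-180, 92, 66.7), Station 1→Station 3 = (258, 318, 93.8).
Normal n = (Station 1→Station 2) × (Station 1→Station 3) = (-12581, 34092.6, -80976).
So ∂z/∂x = −n_x/n_z = −0.15537 and ∂z/∂y = −n_y/n_z = 0.42102.
Intercept c from Station 1: 221.3 + 90.58 − 221.88 = 90.00.
At (120, 817): z = −18.6 + 344.0 + 90.00 = 415.3 m.

415.3 m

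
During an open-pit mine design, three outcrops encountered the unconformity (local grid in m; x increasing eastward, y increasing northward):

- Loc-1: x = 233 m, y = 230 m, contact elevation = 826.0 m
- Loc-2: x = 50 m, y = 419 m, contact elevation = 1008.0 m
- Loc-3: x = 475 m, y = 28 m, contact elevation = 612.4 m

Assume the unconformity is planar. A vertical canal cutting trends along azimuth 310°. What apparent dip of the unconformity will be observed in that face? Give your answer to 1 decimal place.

Two edge vectors: Loc-1→Loc-2 = (-183, 189, 182), Loc-1→Loc-3 = (242, -202, -213.6).
Normal n = (Loc-1→Loc-2) × (Loc-1→Loc-3) = (-3606.4, 4955.2, -8772).
So ∂z/∂x = −n_x/n_z = −0.41113 and ∂z/∂y = −n_y/n_z = 0.56489.
Unit vector along 310° is (sin 310°, cos 310°) = (-0.7660, 0.6428).
Slope in that direction = a·(-0.7660) + b·(0.6428) = 0.67804.
Apparent dip = arctan|0.67804| = 34.1° (true dip is 34.9°, so apparent ≤ true as expected).

34.1°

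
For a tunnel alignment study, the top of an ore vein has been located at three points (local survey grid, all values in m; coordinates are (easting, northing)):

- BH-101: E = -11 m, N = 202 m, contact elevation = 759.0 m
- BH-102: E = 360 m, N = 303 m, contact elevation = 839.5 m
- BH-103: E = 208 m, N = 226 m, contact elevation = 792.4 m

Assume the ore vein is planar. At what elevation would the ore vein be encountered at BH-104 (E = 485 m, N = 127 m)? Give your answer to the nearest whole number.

783 m

Two edge vectors: BH-101→BH-102 = (371, 101, 80.5), BH-101→BH-103 = (219, 24, 33.4).
Normal n = (BH-101→BH-102) × (BH-101→BH-103) = (1441.4, 5238.1, -13215).
So ∂z/∂E = −n_x/n_z = 0.10907 and ∂z/∂N = −n_y/n_z = 0.39638.
Intercept c from BH-101: 759 + 1.20 − 80.07 = 680.13.
At (485, 127): z = 52.9 + 50.3 + 680.13 = 783.4 m.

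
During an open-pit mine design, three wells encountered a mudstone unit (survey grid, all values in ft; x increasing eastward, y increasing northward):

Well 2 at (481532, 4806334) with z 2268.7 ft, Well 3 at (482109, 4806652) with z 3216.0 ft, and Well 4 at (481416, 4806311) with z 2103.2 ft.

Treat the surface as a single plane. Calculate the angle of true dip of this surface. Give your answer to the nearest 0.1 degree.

Two edge vectors: Well 2→Well 3 = (577, 318, 947.3), Well 2→Well 4 = (-116, -23, -165.5).
Normal n = (Well 2→Well 3) × (Well 2→Well 4) = (-30841.1, -14393.3, 23617).
So ∂z/∂x = −n_x/n_z = 1.30589 and ∂z/∂y = −n_y/n_z = 0.60945.
Gradient magnitude |∇z| = √(a² + b²) = √(1.70534 + 0.37143) = 1.44110.
True dip = arctan(1.44110) = 55.2°, dipping toward WSW (azimuth ≈ 245°).

55.2°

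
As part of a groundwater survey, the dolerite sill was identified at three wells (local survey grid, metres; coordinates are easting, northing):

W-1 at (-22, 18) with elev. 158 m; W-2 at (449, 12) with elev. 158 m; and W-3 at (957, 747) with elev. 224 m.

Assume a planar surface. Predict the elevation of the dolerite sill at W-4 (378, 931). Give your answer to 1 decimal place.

239.7 m

Let the plane be z = a·easting + b·northing + c.
W-2−W-1: 471a − 6b = 0;  W-3−W-1: 979a + 729b = 66.
Solving gives a = 0.00113, b = 0.08901.
Then c = 158 − a·-22 − b·18 = 156.42.
At (378, 931): z = 0.4 + 82.9 + 156.42 = 239.7 m.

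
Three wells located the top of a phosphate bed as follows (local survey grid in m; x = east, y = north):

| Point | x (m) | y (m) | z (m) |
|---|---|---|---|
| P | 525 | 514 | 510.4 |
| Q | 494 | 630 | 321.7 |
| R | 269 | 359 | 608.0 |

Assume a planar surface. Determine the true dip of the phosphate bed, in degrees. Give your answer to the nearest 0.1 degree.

57.6°

Let the plane be z = a·x + b·y + c.
Q−P: −31a + 116b = −188.7;  R−P: −256a − 155b = 97.6.
Solving gives a = 0.51961, b = −1.48786.
Gradient magnitude |∇z| = √(a² + b²) = √(0.26999 + 2.21374) = 1.57599.
True dip = arctan(1.57599) = 57.6°, dipping toward NNW (azimuth ≈ 341°).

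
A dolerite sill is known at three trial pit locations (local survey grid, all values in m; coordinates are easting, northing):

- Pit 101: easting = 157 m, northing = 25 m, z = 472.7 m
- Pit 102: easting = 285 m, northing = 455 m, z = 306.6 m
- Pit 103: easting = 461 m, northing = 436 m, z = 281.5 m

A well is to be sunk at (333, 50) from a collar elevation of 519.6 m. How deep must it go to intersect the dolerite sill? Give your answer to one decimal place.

86.7 m

Let the plane be z = a·easting + b·northing + c.
Pit 102−Pit 101: 128a + 430b = −166.1;  Pit 103−Pit 101: 304a + 411b = −191.2.
Solving gives a = −0.17858, b = −0.33312.
Then c = 472.7 − a·157 − b·25 = 509.06.
At (333, 50): z_contact = −59.47 − 16.66 + 509.06 = 432.94 m.
Depth below ground = 519.6 − 432.94 = 86.7 m.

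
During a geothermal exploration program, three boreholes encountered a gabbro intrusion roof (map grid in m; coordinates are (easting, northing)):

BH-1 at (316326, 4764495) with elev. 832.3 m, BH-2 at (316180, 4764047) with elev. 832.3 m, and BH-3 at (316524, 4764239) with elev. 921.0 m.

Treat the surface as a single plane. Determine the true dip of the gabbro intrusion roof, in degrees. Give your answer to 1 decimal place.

18.3°

Two edge vectors: BH-1→BH-2 = (-146, -448, 0), BH-1→BH-3 = (198, -256, 88.7).
Normal n = (BH-1→BH-2) × (BH-1→BH-3) = (-39737.6, 12950.2, 126080).
So ∂z/∂E = −n_x/n_z = 0.31518 and ∂z/∂N = −n_y/n_z = −0.10271.
Gradient magnitude |∇z| = √(a² + b²) = √(0.09934 + 0.01055) = 0.33149.
True dip = arctan(0.33149) = 18.3°, dipping toward WNW (azimuth ≈ 288°).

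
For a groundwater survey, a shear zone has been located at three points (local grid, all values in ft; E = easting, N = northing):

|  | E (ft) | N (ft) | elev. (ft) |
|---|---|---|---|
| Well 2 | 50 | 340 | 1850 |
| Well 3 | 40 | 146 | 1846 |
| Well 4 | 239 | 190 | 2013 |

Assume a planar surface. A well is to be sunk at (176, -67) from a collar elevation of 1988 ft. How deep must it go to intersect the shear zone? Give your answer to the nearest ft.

Let the plane be z = a·E + b·N + c.
Well 3−Well 2: −10a − 194b = −4;  Well 4−Well 2: 189a − 150b = 163.
Solving gives a = 0.84426, b = −0.02290.
Then c = 1850 − a·50 − b·340 = 1815.57.
At (176, -67): z_contact = 148.6 + 1.5 + 1815.57 = 1965.7 ft.
Depth below ground = 1988 − 1965.7 = 22 ft.

22 ft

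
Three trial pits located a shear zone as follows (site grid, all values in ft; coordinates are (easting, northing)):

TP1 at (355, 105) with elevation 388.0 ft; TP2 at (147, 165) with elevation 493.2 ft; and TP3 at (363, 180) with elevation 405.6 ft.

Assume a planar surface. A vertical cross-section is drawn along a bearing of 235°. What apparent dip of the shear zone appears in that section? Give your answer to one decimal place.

Let the plane be z = a·E + b·N + c.
TP2−TP1: −208a + 60b = 105.2;  TP3−TP1: 8a + 75b = 17.6.
Solving gives a = −0.42500, b = 0.28000.
Unit vector along 235° is (sin 235°, cos 235°) = (-0.8192, -0.5736).
Slope in that direction = a·(-0.8192) + b·(-0.5736) = 0.18754.
Apparent dip = arctan|0.18754| = 10.6° (true dip is 27.0°, so apparent ≤ true as expected).

10.6°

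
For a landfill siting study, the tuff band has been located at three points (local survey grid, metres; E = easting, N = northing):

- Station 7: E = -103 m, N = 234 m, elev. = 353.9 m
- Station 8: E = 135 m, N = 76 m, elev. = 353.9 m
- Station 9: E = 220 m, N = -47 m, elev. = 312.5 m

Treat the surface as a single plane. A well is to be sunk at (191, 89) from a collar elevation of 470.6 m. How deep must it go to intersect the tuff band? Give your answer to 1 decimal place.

85.5 m

Two edge vectors: Station 7→Station 8 = (238, -158, 0), Station 7→Station 9 = (323, -281, -41.4).
Normal n = (Station 7→Station 8) × (Station 7→Station 9) = (6541.2, 9853.2, -15844).
So ∂z/∂E = −n_x/n_z = 0.41285 and ∂z/∂N = −n_y/n_z = 0.62189.
Intercept c from Station 7: 353.9 + 42.52 − 145.52 = 250.90.
At (191, 89): z_contact = 78.85 + 55.35 + 250.90 = 385.10 m.
Depth below ground = 470.6 − 385.10 = 85.5 m.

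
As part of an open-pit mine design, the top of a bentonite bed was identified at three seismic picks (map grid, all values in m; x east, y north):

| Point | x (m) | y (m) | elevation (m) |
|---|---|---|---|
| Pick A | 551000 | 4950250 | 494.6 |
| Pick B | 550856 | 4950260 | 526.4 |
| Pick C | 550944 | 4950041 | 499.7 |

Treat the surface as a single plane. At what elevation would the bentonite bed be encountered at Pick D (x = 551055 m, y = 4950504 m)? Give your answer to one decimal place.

491.3 m

Let the plane be z = a·x + b·y + c.
Pick B−Pick A: −144a + 10b = 31.8;  Pick C−Pick A: −56a − 209b = 5.1.
Solving gives a = −0.218462944, b = 0.034133612.
Then c = 494.6 − a·551000 − b·4950250 = −48102.23.
At (551055, 4950504): z = −120385.1 + 168978.6 − 48102.23 = 491.3 m.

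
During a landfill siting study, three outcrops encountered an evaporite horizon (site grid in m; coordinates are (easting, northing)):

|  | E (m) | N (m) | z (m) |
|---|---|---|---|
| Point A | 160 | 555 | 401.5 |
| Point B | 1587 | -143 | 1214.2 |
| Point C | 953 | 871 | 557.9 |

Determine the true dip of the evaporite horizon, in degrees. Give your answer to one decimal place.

Let the plane be z = a·E + b·N + c.
Point B−Point A: 1427a − 698b = 812.7;  Point C−Point A: 793a + 316b = 156.4.
Solving gives a = 0.36436, b = −0.41942.
Gradient magnitude |∇z| = √(a² + b²) = √(0.13276 + 0.17592) = 0.55558.
True dip = arctan(0.55558) = 29.1°, dipping toward NW (azimuth ≈ 319°).

29.1°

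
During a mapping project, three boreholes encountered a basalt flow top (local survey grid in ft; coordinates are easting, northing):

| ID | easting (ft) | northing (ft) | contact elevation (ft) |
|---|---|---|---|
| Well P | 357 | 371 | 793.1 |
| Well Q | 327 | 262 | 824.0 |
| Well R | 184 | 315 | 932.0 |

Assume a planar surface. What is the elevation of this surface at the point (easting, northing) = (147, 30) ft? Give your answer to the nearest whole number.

980 ft

Two edge vectors: Well P→Well Q = (-30, -109, 30.9), Well P→Well R = (-173, -56, 138.9).
Normal n = (Well P→Well Q) × (Well P→Well R) = (-13409.7, -1178.7, -17177).
So ∂z/∂easting = −n_x/n_z = −0.78068 and ∂z/∂northing = −n_y/n_z = −0.06862.
Intercept c from Well P: 793.1 + 278.70 + 25.46 = 1097.26.
At (147, 30): z = −114.8 − 2.1 + 1097.26 = 980.4 ft.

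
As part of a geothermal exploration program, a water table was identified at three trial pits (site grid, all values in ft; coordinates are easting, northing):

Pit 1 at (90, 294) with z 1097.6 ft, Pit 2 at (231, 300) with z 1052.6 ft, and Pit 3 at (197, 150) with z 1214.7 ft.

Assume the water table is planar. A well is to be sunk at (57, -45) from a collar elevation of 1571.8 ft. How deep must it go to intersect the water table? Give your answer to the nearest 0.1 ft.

Let the plane be z = a·easting + b·northing + c.
Pit 2−Pit 1: 141a + 6b = −45;  Pit 3−Pit 1: 107a − 144b = 117.1.
Solving gives a = −0.27582, b = −1.01815.
Then c = 1097.6 − a·90 − b·294 = 1421.76.
At (57, -45): z_contact = −15.72 + 45.82 + 1421.76 = 1451.85 ft.
Depth below ground = 1571.8 − 1451.85 = 119.9 ft.

119.9 ft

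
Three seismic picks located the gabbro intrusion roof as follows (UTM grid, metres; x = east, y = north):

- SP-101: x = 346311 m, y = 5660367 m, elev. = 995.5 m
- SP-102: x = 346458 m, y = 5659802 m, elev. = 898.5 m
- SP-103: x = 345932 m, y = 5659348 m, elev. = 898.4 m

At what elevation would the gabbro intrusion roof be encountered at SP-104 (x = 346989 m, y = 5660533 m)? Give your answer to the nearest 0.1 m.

936.8 m

Two edge vectors: SP-101→SP-102 = (147, -565, -97), SP-101→SP-103 = (-379, -1019, -97.1).
Normal n = (SP-101→SP-102) × (SP-101→SP-103) = (-43981.5, 51036.7, -363928).
So ∂z/∂x = −n_x/n_z = −0.120852202 and ∂z/∂y = −n_y/n_z = 0.140238454.
Intercept c from SP-101: 995.5 + 41852.45 − 793801.12 = −750953.17.
At (346989, 5660533): z = −41934.4 + 793824.4 − 750953.17 = 936.8 m.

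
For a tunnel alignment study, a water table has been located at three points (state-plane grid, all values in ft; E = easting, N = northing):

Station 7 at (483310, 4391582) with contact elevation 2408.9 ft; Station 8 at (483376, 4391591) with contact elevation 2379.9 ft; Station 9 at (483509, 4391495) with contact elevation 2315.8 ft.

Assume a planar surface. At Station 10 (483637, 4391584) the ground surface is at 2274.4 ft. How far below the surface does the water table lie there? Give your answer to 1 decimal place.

11.3 ft

Two edge vectors: Station 7→Station 8 = (66, 9, -29), Station 7→Station 9 = (199, -87, -93.1).
Normal n = (Station 7→Station 8) × (Station 7→Station 9) = (-3360.9, 373.6, -7533).
So ∂z/∂E = −n_x/n_z = −0.446156910 and ∂z/∂N = −n_y/n_z = 0.049595115.
Intercept c from Station 7: 2408.9 + 215632.10 − 217801.01 = 239.98.
At (483637, 4391584): z_contact = −215777.99 + 217801.11 + 239.98 = 2263.11 ft.
Depth below ground = 2274.4 − 2263.11 = 11.3 ft.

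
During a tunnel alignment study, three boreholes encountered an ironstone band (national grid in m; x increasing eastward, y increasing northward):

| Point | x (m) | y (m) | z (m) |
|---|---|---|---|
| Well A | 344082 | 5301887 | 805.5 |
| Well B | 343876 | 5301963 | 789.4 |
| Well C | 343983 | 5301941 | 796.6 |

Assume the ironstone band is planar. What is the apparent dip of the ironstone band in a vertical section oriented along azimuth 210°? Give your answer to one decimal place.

Let the plane be z = a·x + b·y + c.
Well B−Well A: −206a + 76b = −16.1;  Well C−Well A: −99a + 54b = −8.9.
Solving gives a = 0.05361, b = −0.06653.
Unit vector along 210° is (sin 210°, cos 210°) = (-0.5000, -0.8660).
Slope in that direction = a·(-0.5000) + b·(-0.8660) = 0.03081.
Apparent dip = arctan|0.03081| = 1.8° (true dip is 4.9°, so apparent ≤ true as expected).

1.8°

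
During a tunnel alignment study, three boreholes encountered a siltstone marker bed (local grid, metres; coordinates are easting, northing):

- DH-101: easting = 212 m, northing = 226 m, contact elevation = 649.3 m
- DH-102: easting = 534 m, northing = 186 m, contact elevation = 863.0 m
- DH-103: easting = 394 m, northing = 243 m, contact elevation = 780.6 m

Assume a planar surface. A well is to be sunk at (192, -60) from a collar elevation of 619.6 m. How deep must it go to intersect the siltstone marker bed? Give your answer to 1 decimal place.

60.1 m

Two edge vectors: DH-101→DH-102 = (322, -40, 213.7), DH-101→DH-103 = (182, 17, 131.3).
Normal n = (DH-101→DH-102) × (DH-101→DH-103) = (-8884.9, -3385.2, 12754).
So ∂z/∂easting = −n_x/n_z = 0.69664 and ∂z/∂northing = −n_y/n_z = 0.26542.
Intercept c from DH-101: 649.3 − 147.69 − 59.99 = 441.63.
At (192, -60): z_contact = 133.75 − 15.93 + 441.63 = 559.46 m.
Depth below ground = 619.6 − 559.46 = 60.1 m.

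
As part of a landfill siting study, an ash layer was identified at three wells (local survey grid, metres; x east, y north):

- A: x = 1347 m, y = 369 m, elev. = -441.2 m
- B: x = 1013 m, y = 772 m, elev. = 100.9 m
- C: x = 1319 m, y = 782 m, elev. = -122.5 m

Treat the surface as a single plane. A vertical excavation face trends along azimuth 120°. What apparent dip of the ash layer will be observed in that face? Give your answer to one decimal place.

Two edge vectors: A→B = (-334, 403, 542.1), A→C = (-28, 413, 318.7).
Normal n = (A→B) × (A→C) = (-95451.2, 91267, -126658).
So ∂z/∂x = −n_x/n_z = −0.75361 and ∂z/∂y = −n_y/n_z = 0.72058.
Unit vector along 120° is (sin 120°, cos 120°) = (0.8660, -0.5000).
Slope in that direction = a·(0.8660) + b·(-0.5000) = −1.01294.
Apparent dip = arctan|1.01294| = 45.4° (true dip is 46.2°, so apparent ≤ true as expected).

45.4°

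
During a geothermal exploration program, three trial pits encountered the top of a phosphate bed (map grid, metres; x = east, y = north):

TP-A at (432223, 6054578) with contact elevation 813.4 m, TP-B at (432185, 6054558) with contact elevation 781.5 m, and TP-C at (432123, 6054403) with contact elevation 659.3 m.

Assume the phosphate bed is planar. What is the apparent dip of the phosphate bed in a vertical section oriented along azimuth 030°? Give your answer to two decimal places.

37.43°

Let the plane be z = a·x + b·y + c.
TP-B−TP-A: −38a − 20b = −31.9;  TP-C−TP-A: −100a − 175b = −154.1.
Solving gives a = 0.53774, b = 0.57329.
Unit vector along 030° is (sin 30°, cos 30°) = (0.5000, 0.8660).
Slope in that direction = a·(0.5000) + b·(0.8660) = 0.76535.
Apparent dip = arctan|0.76535| = 37.43° (true dip is 38.2°, so apparent ≤ true as expected).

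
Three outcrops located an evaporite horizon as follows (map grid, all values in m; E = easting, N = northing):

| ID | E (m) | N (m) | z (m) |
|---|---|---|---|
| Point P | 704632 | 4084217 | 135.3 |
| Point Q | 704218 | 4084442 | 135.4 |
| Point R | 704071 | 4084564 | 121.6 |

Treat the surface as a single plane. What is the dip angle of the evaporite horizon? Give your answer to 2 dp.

20.51°

Let the plane be z = a·E + b·N + c.
Point Q−Point P: −414a + 225b = 0.1;  Point R−Point P: −561a + 347b = −13.7.
Solving gives a = −0.17881, b = −0.32857.
Gradient magnitude |∇z| = √(a² + b²) = √(0.03197 + 0.10796) = 0.37407.
True dip = arctan(0.37407) = 20.51°, dipping toward NNE (azimuth ≈ 029°).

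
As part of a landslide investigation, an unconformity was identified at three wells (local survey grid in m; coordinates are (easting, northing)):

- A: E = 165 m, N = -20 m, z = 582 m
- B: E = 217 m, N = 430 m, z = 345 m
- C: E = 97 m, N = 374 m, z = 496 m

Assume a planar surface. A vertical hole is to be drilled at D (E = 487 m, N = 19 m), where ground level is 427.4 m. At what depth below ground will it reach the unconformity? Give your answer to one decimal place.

205.7 m

Two edge vectors: A→B = (52, 450, -237), A→C = (-68, 394, -86).
Normal n = (A→B) × (A→C) = (54678, 20588, 51088).
So ∂z/∂E = −n_x/n_z = −1.07027 and ∂z/∂N = −n_y/n_z = −0.40299.
Intercept c from A: 582 + 176.59 − 8.06 = 750.53.
At (487, 19): z_contact = −521.22 − 7.66 + 750.53 = 221.66 m.
Depth below ground = 427.4 − 221.66 = 205.7 m.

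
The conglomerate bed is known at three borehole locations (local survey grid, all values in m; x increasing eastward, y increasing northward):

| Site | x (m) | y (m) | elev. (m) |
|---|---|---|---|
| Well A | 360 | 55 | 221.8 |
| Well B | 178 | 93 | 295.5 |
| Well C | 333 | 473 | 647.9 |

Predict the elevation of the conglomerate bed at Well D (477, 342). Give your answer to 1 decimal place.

488.0 m

Let the plane be z = a·x + b·y + c.
Well B−Well A: −182a + 38b = 73.7;  Well C−Well A: −27a + 418b = 426.1.
Solving gives a = −0.19473, b = 1.00680.
Then c = 221.8 − a·360 − b·55 = 236.53.
At (477, 342): z = −92.9 + 344.3 + 236.53 = 488.0 m.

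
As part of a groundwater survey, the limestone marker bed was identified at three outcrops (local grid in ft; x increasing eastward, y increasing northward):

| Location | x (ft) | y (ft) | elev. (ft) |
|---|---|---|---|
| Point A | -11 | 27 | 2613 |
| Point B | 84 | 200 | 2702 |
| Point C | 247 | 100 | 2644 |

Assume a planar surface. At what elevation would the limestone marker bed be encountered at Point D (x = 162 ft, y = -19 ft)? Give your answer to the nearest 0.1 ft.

2583.4 ft

Two edge vectors: Point A→Point B = (95, 173, 89), Point A→Point C = (258, 73, 31).
Normal n = (Point A→Point B) × (Point A→Point C) = (-1134, 20017, -37699).
So ∂z/∂x = −n_x/n_z = −0.03008 and ∂z/∂y = −n_y/n_z = 0.53097.
Intercept c from Point A: 2613 − 0.33 − 14.34 = 2598.33.
At (162, -19): z = −4.9 − 10.1 + 2598.33 = 2583.4 ft.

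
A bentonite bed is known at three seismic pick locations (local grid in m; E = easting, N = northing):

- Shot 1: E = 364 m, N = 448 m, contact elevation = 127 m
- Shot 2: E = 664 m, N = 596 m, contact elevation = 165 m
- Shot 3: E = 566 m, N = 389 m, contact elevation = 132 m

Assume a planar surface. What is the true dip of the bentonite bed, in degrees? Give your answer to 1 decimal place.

Two edge vectors: Shot 1→Shot 2 = (300, 148, 38), Shot 1→Shot 3 = (202, -59, 5).
Normal n = (Shot 1→Shot 2) × (Shot 1→Shot 3) = (2982, 6176, -47596).
So ∂z/∂E = −n_x/n_z = 0.06265 and ∂z/∂N = −n_y/n_z = 0.12976.
Gradient magnitude |∇z| = √(a² + b²) = √(0.00393 + 0.01684) = 0.14409.
True dip = arctan(0.14409) = 8.2°, dipping toward SSW (azimuth ≈ 206°).

8.2°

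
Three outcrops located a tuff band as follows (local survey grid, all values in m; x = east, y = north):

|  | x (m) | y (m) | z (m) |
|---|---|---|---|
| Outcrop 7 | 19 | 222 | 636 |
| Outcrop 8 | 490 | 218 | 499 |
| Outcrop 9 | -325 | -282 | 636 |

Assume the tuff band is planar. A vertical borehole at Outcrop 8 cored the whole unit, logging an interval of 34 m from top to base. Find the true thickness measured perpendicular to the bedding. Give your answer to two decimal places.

Let the plane be z = a·x + b·y + c.
Outcrop 8−Outcrop 7: 471a − 4b = −137;  Outcrop 9−Outcrop 7: −344a − 504b = 0.
Solving gives a = −0.28919, b = 0.19739.
|∇z| = √(a²+b²) = 0.35014, so dip δ = arctan(0.35014) = 19.30°.
True thickness = vertical thickness × cos δ = 34 × cos 19.30° = 32.09 m.

32.09 m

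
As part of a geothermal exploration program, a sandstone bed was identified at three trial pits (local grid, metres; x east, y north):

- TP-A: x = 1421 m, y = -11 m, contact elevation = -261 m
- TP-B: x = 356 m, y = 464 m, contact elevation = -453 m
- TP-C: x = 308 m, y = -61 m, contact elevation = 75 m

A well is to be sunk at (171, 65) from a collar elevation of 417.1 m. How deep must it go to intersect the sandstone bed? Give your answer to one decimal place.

430.5 m

Let the plane be z = a·x + b·y + c.
TP-B−TP-A: −1065a + 475b = −192;  TP-C−TP-A: −1113a − 50b = 336.
Solving gives a = −0.257765, b = −0.982147.
Then c = -261 − a·1421 − b·-11 = 94.48.
At (171, 65): z_contact = −44.08 − 63.84 + 94.48 = -13.44 m.
Depth below ground = 417.1 − (-13.44) = 430.5 m.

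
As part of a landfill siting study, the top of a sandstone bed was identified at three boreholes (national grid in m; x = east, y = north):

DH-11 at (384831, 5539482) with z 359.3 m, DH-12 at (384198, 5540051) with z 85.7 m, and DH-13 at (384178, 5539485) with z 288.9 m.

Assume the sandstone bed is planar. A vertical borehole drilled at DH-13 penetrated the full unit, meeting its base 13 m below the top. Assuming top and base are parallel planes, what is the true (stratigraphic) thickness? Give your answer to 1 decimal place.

12.2 m

Two edge vectors: DH-11→DH-12 = (-633, 569, -273.6), DH-11→DH-13 = (-653, 3, -70.4).
Normal n = (DH-11→DH-12) × (DH-11→DH-13) = (-39236.8, 134097.6, 369658).
So ∂z/∂x = −n_x/n_z = 0.10614 and ∂z/∂y = −n_y/n_z = −0.36276.
|∇z| = √(a²+b²) = 0.37797, so dip δ = arctan(0.37797) = 20.71°.
True thickness = vertical thickness × cos δ = 13 × cos 20.71° = 12.2 m.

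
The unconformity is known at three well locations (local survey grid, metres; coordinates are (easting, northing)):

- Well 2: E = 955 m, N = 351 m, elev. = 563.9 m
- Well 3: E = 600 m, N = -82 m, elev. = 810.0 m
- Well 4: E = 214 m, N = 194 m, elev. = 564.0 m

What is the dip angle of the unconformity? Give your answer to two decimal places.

Two edge vectors: Well 2→Well 3 = (-355, -433, 246.1), Well 2→Well 4 = (-741, -157, 0.1).
Normal n = (Well 2→Well 3) × (Well 2→Well 4) = (38594.4, -182324.6, -265118).
So ∂z/∂E = −n_x/n_z = 0.14557 and ∂z/∂N = −n_y/n_z = −0.68771.
Gradient magnitude |∇z| = √(a² + b²) = √(0.02119 + 0.47295) = 0.70295.
True dip = arctan(0.70295) = 35.11°, dipping toward NNW (azimuth ≈ 348°).

35.11°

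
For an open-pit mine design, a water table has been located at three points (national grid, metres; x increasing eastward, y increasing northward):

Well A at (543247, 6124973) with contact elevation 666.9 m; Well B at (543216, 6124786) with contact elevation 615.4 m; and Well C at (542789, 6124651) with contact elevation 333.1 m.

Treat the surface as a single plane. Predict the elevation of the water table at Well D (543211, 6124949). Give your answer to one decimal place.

640.9 m

Let the plane be z = a·x + b·y + c.
Well B−Well A: −31a − 187b = −51.5;  Well C−Well A: −458a − 322b = −333.8.
Solving gives a = 0.605804610, b = 0.174973567.
Then c = 666.9 − a·543247 − b·6124973 = −1400143.01.
At (543211, 6124949): z = 329079.7 + 1071704.2 − 1400143.01 = 640.9 m.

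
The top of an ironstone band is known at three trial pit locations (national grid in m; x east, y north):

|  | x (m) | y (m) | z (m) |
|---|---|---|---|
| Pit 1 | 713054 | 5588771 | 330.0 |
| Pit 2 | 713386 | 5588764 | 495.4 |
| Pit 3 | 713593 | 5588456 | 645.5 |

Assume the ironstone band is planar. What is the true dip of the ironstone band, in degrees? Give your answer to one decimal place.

Two edge vectors: Pit 1→Pit 2 = (332, -7, 165.4), Pit 1→Pit 3 = (539, -315, 315.5).
Normal n = (Pit 1→Pit 2) × (Pit 1→Pit 3) = (49892.5, -15595.4, -100807).
So ∂z/∂x = −n_x/n_z = 0.49493 and ∂z/∂y = −n_y/n_z = −0.15471.
Gradient magnitude |∇z| = √(a² + b²) = √(0.24496 + 0.02393) = 0.51855.
True dip = arctan(0.51855) = 27.4°, dipping toward WNW (azimuth ≈ 287°).

27.4°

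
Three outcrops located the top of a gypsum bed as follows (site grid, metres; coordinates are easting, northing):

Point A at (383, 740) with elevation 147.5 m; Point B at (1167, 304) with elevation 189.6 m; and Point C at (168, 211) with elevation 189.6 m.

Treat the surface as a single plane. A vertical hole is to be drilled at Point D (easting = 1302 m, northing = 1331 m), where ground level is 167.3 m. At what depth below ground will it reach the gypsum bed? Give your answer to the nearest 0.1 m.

61.6 m

Let the plane be z = a·easting + b·northing + c.
Point B−Point A: 784a − 436b = 42.1;  Point C−Point A: −215a − 529b = 42.1.
Solving gives a = 0.007700, b = −0.082714.
Then c = 147.5 − a·383 − b·740 = 205.76.
At (1302, 1331): z_contact = 10.03 − 110.09 + 205.76 = 105.69 m.
Depth below ground = 167.3 − 105.69 = 61.6 m.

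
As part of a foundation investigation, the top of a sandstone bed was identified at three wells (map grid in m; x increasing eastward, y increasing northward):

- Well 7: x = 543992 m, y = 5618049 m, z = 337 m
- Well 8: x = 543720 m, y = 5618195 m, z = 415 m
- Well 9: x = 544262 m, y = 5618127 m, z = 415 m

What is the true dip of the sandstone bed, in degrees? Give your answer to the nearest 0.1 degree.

35.1°

Let the plane be z = a·x + b·y + c.
Well 8−Well 7: −272a + 146b = 78;  Well 9−Well 7: 270a + 78b = 78.
Solving gives a = 0.08747, b = 0.69721.
Gradient magnitude |∇z| = √(a² + b²) = √(0.00765 + 0.48610) = 0.70268.
True dip = arctan(0.70268) = 35.1°, dipping toward S (azimuth ≈ 187°).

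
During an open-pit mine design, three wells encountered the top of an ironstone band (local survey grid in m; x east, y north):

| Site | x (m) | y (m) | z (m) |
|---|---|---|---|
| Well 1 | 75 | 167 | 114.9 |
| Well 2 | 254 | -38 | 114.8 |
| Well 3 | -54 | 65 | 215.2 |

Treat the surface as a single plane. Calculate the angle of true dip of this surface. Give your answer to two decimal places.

31.41°

Let the plane be z = a·x + b·y + c.
Well 2−Well 1: 179a − 205b = −0.1;  Well 3−Well 1: −129a − 102b = 100.3.
Solving gives a = −0.46019, b = −0.40133.
Gradient magnitude |∇z| = √(a² + b²) = √(0.21177 + 0.16107) = 0.61061.
True dip = arctan(0.61061) = 31.41°, dipping toward NE (azimuth ≈ 049°).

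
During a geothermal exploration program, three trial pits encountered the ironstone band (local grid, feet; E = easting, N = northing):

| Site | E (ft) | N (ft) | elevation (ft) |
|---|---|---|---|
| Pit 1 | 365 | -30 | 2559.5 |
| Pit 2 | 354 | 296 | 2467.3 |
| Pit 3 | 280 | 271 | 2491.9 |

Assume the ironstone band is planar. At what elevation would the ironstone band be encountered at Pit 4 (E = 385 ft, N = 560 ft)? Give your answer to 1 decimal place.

Two edge vectors: Pit 1→Pit 2 = (-11, 326, -92.2), Pit 1→Pit 3 = (-85, 301, -67.6).
Normal n = (Pit 1→Pit 2) × (Pit 1→Pit 3) = (5714.6, 7093.4, 24399).
So ∂z/∂E = −n_x/n_z = −0.23421 and ∂z/∂N = −n_y/n_z = −0.29073.
Intercept c from Pit 1: 2559.5 + 85.49 − 8.72 = 2636.27.
At (385, 560): z = −90.2 − 162.8 + 2636.27 = 2383.3 ft.

2383.3 ft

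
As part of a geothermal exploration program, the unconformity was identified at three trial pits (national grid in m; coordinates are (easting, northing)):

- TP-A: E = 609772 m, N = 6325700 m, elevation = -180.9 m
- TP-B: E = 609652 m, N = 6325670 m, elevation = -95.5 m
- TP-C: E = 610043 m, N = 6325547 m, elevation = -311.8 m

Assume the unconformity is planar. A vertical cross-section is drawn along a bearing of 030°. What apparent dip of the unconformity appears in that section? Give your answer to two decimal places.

29.42°

Two edge vectors: TP-A→TP-B = (-120, -30, 85.4), TP-A→TP-C = (271, -153, -130.9).
Normal n = (TP-A→TP-B) × (TP-A→TP-C) = (16993.2, 7435.4, 26490).
So ∂z/∂E = −n_x/n_z = −0.64149 and ∂z/∂N = −n_y/n_z = −0.28069.
Unit vector along 030° is (sin 30°, cos 30°) = (0.5000, 0.8660).
Slope in that direction = a·(0.5000) + b·(0.8660) = −0.56383.
Apparent dip = arctan|0.56383| = 29.42° (true dip is 35.0°, so apparent ≤ true as expected).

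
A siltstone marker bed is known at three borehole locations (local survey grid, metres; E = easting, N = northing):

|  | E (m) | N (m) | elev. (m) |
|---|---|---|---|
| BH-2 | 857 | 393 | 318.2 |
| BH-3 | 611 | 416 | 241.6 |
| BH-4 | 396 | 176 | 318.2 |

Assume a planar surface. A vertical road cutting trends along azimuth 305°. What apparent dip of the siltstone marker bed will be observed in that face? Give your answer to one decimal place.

Two edge vectors: BH-2→BH-3 = (-246, 23, -76.6), BH-2→BH-4 = (-461, -217, 0).
Normal n = (BH-2→BH-3) × (BH-2→BH-4) = (-16622.2, 35312.6, 63985).
So ∂z/∂E = −n_x/n_z = 0.25978 and ∂z/∂N = −n_y/n_z = −0.55189.
Unit vector along 305° is (sin 305°, cos 305°) = (-0.8192, 0.5736).
Slope in that direction = a·(-0.8192) + b·(0.5736) = −0.52935.
Apparent dip = arctan|0.52935| = 27.9° (true dip is 31.4°, so apparent ≤ true as expected).

27.9°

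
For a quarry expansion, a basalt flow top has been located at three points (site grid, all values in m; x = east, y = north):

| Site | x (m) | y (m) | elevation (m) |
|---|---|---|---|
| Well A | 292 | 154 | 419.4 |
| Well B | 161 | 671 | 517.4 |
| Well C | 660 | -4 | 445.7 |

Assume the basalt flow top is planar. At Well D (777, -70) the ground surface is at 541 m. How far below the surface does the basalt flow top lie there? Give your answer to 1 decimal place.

Let the plane be z = a·x + b·y + c.
Well B−Well A: −131a + 517b = 98;  Well C−Well A: 368a − 158b = 26.3.
Solving gives a = 0.17151, b = 0.23301.
Then c = 419.4 − a·292 − b·154 = 333.43.
At (777, -70): z_contact = 133.26 − 16.31 + 333.43 = 450.39 m.
Depth below ground = 541 − 450.39 = 90.6 m.

90.6 m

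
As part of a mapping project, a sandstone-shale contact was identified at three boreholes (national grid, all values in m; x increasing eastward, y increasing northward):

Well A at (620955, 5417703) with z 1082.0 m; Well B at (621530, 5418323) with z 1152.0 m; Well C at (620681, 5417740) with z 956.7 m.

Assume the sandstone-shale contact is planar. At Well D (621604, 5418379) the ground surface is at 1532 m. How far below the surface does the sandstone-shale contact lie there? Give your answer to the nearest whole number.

364 m

Two edge vectors: Well A→Well B = (575, 620, 70), Well A→Well C = (-274, 37, -125.3).
Normal n = (Well A→Well B) × (Well A→Well C) = (-80276, 52867.5, 191155).
So ∂z/∂x = −n_x/n_z = 0.41995239 and ∂z/∂y = −n_y/n_z = −0.27656875.
Intercept c from Well A: 1082 − 260771.54 + 1498367.36 = 1238677.82.
At (621604, 5418379): z_contact = 261044.1 − 1498554.3 + 1238677.82 = 1167.6 m.
Depth below ground = 1532 − 1167.6 = 364 m.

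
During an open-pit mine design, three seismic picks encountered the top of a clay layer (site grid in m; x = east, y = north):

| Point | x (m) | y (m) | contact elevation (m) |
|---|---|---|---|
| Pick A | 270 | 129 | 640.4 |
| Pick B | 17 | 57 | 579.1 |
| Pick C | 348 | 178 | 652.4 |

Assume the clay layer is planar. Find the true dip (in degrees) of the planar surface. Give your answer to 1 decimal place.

22.2°

Let the plane be z = a·x + b·y + c.
Pick B−Pick A: −253a − 72b = −61.3;  Pick C−Pick A: 78a + 49b = 12.
Solving gives a = 0.31554, b = −0.25740.
Gradient magnitude |∇z| = √(a² + b²) = √(0.09957 + 0.06625) = 0.40721.
True dip = arctan(0.40721) = 22.2°, dipping toward NW (azimuth ≈ 309°).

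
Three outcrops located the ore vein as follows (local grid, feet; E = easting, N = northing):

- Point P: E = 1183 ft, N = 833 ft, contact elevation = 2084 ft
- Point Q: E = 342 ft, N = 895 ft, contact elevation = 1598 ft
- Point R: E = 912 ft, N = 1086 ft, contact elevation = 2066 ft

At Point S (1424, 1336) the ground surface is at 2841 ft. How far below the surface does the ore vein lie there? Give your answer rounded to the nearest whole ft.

308 ft

Let the plane be z = a·E + b·N + c.
Point Q−Point P: −841a + 62b = −486;  Point R−Point P: −271a + 253b = −18.
Solving gives a = 0.62173, b = 0.59482.
Then c = 2084 − a·1183 − b·833 = 853.00.
At (1424, 1336): z_contact = 885.4 + 794.7 + 853.00 = 2533.0 ft.
Depth below ground = 2841 − 2533.0 = 308 ft.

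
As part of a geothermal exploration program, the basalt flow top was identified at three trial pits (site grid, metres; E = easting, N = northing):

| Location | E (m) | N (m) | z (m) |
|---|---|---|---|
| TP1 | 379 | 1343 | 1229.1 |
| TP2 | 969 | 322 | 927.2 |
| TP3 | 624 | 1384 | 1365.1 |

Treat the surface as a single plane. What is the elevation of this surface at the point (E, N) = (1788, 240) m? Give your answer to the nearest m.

Two edge vectors: TP1→TP2 = (590, -1021, -301.9), TP1→TP3 = (245, 41, 136).
Normal n = (TP1→TP2) × (TP1→TP3) = (-126478.1, -154205.5, 274335).
So ∂z/∂E = −n_x/n_z = 0.46104 and ∂z/∂N = −n_y/n_z = 0.56211.
Intercept c from TP1: 1229.1 − 174.73 − 754.91 = 299.46.
At (1788, 240): z = 824.3 + 134.9 + 299.46 = 1258.7 m.

1259 m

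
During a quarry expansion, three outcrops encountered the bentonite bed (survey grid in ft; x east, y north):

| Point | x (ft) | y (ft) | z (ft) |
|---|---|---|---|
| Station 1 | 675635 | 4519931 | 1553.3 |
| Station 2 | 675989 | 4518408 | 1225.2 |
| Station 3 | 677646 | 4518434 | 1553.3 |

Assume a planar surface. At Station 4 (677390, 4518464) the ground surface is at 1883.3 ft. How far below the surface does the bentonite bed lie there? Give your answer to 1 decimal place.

371.8 ft

Two edge vectors: Station 1→Station 2 = (354, -1523, -328.1), Station 1→Station 3 = (2011, -1497, 0).
Normal n = (Station 1→Station 2) × (Station 1→Station 3) = (-491165.7, -659809.1, 2532815).
So ∂z/∂x = −n_x/n_z = 0.193920875 and ∂z/∂y = −n_y/n_z = 0.260504261.
Intercept c from Station 1: 1553.3 − 131019.73 − 1177461.29 = −1306927.72.
At (677390, 4518464): z_contact = 131360.06 + 1177079.13 − 1306927.72 = 1511.47 ft.
Depth below ground = 1883.3 − 1511.47 = 371.8 ft.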